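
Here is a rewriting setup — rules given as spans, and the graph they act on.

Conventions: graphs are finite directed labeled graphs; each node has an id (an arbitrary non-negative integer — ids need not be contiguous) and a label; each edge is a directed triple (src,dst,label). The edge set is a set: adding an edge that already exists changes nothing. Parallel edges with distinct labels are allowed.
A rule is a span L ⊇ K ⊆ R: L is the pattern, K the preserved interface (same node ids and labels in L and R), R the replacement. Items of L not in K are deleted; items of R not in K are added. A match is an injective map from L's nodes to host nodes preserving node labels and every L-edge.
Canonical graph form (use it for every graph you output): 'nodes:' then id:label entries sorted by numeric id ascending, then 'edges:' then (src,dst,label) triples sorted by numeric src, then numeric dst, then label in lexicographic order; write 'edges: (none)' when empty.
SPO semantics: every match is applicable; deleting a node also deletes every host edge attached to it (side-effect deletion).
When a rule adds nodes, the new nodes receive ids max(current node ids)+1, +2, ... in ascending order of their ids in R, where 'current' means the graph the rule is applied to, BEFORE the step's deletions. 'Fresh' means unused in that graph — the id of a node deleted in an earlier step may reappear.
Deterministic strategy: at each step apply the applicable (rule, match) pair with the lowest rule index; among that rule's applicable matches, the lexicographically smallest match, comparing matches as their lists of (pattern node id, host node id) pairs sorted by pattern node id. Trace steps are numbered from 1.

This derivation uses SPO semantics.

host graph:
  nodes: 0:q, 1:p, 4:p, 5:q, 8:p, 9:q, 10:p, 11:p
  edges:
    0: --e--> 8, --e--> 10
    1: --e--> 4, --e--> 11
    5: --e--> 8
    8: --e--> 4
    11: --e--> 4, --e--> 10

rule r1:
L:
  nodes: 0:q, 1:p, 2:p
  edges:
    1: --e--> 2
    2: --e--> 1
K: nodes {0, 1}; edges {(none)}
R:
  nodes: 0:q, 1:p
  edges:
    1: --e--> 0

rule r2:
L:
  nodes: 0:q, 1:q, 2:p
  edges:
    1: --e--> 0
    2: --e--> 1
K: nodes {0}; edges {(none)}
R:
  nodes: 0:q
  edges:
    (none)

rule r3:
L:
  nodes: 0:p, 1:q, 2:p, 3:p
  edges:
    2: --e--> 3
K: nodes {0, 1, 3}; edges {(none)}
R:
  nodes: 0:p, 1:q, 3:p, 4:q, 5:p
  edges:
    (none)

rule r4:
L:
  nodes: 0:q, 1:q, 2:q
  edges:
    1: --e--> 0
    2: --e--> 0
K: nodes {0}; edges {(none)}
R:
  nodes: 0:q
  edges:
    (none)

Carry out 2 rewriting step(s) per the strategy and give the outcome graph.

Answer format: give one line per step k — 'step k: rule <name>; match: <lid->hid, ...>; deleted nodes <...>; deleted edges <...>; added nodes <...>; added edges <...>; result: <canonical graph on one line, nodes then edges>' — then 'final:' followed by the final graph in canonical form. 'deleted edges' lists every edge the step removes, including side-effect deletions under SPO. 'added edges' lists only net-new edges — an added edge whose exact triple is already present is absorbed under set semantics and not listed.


step 1: rule r3; match: 0->1, 1->0, 2->8, 3->4; deleted nodes 8; deleted edges (0,8,e); (5,8,e); (8,4,e); added nodes 12, 13; added edges (none); result: nodes: 0:q, 1:p, 4:p, 5:q, 9:q, 10:p, 11:p, 12:q, 13:p edges: (0,10,e); (1,4,e); (1,11,e); (11,4,e); (11,10,e)
step 2: rule r3; match: 0->1, 1->0, 2->11, 3->4; deleted nodes 11; deleted edges (1,11,e); (11,4,e); (11,10,e); added nodes 14, 15; added edges (none); result: nodes: 0:q, 1:p, 4:p, 5:q, 9:q, 10:p, 12:q, 13:p, 14:q, 15:p edges: (0,10,e); (1,4,e)
final:
nodes: 0:q, 1:p, 4:p, 5:q, 9:q, 10:p, 12:q, 13:p, 14:q, 15:p
edges: (0,10,e); (1,4,e)


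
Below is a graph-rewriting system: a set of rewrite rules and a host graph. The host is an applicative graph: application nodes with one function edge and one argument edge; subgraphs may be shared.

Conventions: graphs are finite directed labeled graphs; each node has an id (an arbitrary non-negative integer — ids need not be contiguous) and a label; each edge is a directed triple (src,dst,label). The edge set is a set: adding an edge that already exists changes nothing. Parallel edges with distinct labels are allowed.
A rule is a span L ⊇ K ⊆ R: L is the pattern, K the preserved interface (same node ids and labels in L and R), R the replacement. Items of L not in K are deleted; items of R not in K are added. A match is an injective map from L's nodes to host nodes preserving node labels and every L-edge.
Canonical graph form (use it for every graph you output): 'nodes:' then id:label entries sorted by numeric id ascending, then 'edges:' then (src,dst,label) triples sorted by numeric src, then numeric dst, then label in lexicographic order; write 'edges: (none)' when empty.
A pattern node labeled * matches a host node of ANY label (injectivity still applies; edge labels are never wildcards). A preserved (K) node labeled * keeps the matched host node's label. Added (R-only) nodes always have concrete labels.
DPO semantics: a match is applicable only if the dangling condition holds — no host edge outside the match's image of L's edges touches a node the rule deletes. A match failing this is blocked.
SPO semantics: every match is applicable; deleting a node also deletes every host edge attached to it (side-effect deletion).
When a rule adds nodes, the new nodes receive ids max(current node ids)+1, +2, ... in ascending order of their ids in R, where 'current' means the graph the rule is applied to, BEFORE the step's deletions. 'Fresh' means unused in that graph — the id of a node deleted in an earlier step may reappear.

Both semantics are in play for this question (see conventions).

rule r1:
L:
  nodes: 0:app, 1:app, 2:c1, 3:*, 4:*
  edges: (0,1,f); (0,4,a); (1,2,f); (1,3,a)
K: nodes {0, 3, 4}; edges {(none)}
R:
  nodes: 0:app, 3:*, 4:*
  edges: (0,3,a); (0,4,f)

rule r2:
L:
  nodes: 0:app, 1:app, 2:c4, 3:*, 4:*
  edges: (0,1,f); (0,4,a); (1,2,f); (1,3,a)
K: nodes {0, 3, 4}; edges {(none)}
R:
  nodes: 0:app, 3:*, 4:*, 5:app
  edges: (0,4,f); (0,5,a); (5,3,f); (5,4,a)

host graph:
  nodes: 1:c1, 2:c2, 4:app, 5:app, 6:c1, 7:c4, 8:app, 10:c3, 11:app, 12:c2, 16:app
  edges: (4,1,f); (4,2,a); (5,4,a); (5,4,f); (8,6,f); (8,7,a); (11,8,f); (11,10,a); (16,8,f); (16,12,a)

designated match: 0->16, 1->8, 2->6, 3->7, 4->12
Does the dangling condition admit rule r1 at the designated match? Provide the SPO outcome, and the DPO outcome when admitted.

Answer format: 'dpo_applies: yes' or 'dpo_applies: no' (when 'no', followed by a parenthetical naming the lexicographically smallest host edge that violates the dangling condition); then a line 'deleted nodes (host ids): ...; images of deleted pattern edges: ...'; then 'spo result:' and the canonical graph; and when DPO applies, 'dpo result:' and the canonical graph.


dpo_applies: no
(the rule deletes node 8, which keeps host edge (11,8,f) outside the match image — the dangling condition fails, DPO blocks; SPO proceeds and side-deletes such edges)
deleted nodes (host ids): 6, 8; images of deleted pattern edges: (8,6,f); (8,7,a); (16,8,f); (16,12,a)
spo result:
nodes: 1:c1, 2:c2, 4:app, 5:app, 7:c4, 10:c3, 11:app, 12:c2, 16:app
edges: (4,1,f); (4,2,a); (5,4,a); (5,4,f); (11,10,a); (16,7,a); (16,12,f)


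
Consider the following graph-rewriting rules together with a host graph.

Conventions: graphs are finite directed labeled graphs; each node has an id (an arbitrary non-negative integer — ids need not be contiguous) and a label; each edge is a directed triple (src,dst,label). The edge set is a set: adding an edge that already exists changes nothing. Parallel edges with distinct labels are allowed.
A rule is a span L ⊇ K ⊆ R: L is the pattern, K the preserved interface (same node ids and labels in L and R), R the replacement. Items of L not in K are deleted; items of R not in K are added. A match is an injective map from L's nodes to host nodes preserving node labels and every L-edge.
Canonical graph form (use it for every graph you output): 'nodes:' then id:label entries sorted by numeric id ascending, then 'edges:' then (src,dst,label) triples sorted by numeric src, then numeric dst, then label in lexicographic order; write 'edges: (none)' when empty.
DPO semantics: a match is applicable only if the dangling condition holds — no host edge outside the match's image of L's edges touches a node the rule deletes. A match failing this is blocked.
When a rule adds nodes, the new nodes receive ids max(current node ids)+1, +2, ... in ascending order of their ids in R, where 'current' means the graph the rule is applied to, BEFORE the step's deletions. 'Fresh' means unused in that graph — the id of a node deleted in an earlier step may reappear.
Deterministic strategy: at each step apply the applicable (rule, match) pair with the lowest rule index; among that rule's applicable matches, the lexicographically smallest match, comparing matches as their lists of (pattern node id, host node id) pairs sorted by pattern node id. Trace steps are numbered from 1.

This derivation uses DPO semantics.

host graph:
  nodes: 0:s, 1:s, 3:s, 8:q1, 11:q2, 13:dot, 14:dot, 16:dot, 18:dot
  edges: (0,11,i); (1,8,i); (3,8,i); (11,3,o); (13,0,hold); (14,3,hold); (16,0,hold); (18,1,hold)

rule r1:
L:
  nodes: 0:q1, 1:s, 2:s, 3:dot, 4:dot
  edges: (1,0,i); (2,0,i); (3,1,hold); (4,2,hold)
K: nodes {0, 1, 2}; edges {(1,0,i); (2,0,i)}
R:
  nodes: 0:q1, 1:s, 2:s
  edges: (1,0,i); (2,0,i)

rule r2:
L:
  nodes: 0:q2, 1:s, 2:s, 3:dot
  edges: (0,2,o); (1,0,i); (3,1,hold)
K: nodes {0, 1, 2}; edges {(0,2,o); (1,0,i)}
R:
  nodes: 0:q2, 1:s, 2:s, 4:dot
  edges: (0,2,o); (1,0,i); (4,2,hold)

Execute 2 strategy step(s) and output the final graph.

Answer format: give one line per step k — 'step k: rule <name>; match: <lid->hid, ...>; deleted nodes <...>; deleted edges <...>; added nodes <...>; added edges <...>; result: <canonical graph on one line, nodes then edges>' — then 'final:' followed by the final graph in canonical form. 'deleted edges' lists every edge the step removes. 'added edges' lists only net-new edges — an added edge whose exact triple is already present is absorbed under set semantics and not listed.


step 1: rule r1; match: 0->8, 1->1, 2->3, 3->18, 4->14; deleted nodes 14, 18; deleted edges (14,3,hold); (18,1,hold); added nodes (none); added edges (none); result: nodes: 0:s, 1:s, 3:s, 8:q1, 11:q2, 13:dot, 16:dot edges: (0,11,i); (1,8,i); (3,8,i); (11,3,o); (13,0,hold); (16,0,hold)
step 2: rule r2; match: 0->11, 1->0, 2->3, 3->13; deleted nodes 13; deleted edges (13,0,hold); added nodes 17; added edges (17,3,hold); result: nodes: 0:s, 1:s, 3:s, 8:q1, 11:q2, 16:dot, 17:dot edges: (0,11,i); (1,8,i); (3,8,i); (11,3,o); (16,0,hold); (17,3,hold)
final:
nodes: 0:s, 1:s, 3:s, 8:q1, 11:q2, 16:dot, 17:dot
edges: (0,11,i); (1,8,i); (3,8,i); (11,3,o); (16,0,hold); (17,3,hold)


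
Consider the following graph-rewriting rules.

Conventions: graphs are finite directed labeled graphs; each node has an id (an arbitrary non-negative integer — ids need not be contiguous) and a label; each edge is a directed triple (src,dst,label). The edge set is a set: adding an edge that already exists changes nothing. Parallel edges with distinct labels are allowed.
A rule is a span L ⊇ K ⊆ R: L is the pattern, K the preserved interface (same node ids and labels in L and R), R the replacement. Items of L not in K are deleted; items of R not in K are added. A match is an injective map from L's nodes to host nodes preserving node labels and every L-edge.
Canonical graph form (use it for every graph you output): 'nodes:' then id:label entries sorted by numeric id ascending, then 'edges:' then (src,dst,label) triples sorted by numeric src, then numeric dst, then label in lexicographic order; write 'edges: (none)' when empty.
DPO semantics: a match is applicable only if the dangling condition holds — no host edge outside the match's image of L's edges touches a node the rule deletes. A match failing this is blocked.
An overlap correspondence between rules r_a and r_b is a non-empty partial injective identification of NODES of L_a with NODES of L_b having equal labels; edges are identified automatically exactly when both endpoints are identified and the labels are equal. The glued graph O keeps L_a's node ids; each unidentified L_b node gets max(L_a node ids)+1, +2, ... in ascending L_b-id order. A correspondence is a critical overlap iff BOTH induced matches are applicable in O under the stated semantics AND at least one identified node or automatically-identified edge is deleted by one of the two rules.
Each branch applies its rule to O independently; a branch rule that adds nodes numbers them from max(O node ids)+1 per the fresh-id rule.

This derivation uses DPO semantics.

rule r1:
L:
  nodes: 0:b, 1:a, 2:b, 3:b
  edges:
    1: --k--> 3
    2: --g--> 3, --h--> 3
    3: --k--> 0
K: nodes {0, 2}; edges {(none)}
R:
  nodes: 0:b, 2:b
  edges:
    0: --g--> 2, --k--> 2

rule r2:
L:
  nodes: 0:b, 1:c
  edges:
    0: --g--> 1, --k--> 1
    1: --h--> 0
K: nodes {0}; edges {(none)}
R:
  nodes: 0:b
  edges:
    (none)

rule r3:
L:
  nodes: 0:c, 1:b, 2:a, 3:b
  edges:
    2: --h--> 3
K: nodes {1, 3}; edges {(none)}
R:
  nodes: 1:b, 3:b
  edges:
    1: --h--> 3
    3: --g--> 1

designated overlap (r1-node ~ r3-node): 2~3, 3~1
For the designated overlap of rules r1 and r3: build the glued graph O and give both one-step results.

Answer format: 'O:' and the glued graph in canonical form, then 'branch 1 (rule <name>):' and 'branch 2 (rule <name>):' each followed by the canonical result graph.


O:
nodes: 0:b, 1:a, 2:b, 3:b, 4:c, 5:a
edges: (1,3,k); (2,3,g); (2,3,h); (3,0,k); (5,2,h)
branch 1 (rule r1):
nodes: 0:b, 2:b, 4:c, 5:a
edges: (0,2,g); (0,2,k); (5,2,h)
branch 2 (rule r3):
nodes: 0:b, 1:a, 2:b, 3:b
edges: (1,3,k); (2,3,g); (2,3,h); (3,0,k); (3,2,h)


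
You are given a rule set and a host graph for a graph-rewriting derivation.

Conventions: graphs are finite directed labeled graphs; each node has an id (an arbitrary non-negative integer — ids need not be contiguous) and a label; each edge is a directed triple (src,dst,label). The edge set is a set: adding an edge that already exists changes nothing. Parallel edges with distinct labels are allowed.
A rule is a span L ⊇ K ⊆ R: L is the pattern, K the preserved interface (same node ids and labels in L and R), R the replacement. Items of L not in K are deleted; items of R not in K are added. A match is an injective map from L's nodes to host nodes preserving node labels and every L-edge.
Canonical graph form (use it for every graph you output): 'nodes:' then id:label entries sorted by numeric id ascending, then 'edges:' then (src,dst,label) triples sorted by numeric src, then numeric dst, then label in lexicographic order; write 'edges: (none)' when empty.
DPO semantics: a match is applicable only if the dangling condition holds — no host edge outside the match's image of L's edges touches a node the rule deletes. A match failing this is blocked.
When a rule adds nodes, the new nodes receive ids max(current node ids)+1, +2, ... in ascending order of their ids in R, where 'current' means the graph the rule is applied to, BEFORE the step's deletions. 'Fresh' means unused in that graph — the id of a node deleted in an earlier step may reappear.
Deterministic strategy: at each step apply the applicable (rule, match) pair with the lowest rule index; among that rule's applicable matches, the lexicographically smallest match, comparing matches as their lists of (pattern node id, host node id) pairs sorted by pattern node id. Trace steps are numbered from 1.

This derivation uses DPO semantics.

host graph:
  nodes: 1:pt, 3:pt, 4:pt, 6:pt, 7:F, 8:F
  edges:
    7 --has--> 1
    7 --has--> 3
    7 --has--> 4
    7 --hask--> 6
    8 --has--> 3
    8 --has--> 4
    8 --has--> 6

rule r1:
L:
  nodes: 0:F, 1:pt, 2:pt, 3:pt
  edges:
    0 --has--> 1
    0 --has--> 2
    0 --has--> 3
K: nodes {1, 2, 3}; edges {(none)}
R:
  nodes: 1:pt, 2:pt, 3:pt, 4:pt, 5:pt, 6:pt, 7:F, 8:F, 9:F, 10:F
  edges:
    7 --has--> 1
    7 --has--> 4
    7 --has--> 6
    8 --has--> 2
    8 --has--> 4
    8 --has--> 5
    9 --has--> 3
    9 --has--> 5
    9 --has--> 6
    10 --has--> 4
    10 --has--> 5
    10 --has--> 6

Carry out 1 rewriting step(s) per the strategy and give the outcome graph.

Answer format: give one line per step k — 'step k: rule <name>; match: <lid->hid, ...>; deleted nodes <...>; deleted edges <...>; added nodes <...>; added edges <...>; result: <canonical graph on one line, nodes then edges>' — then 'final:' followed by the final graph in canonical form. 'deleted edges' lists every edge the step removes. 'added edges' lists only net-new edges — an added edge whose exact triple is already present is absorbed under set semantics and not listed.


step 1: rule r1; match: 0->8, 1->3, 2->4, 3->6; deleted nodes 8; deleted edges (8,3,has); (8,4,has); (8,6,has); added nodes 9, 10, 11, 12, 13, 14, 15; added edges (12,3,has); (12,9,has); (12,11,has); (13,4,has); (13,9,has); (13,10,has); (14,6,has); (14,10,has); (14,11,has); (15,9,has); (15,10,has); (15,11,has); result: nodes: 1:pt, 3:pt, 4:pt, 6:pt, 7:F, 9:pt, 10:pt, 11:pt, 12:F, 13:F, 14:F, 15:F edges: (7,1,has); (7,3,has); (7,4,has); (7,6,hask); (12,3,has); (12,9,has); (12,11,has); (13,4,has); (13,9,has); (13,10,has); (14,6,has); (14,10,has); (14,11,has); (15,9,has); (15,10,has); (15,11,has)
final:
nodes: 1:pt, 3:pt, 4:pt, 6:pt, 7:F, 9:pt, 10:pt, 11:pt, 12:F, 13:F, 14:F, 15:F
edges: (7,1,has); (7,3,has); (7,4,has); (7,6,hask); (12,3,has); (12,9,has); (12,11,has); (13,4,has); (13,9,has); (13,10,has); (14,6,has); (14,10,has); (14,11,has); (15,9,has); (15,10,has); (15,11,has)


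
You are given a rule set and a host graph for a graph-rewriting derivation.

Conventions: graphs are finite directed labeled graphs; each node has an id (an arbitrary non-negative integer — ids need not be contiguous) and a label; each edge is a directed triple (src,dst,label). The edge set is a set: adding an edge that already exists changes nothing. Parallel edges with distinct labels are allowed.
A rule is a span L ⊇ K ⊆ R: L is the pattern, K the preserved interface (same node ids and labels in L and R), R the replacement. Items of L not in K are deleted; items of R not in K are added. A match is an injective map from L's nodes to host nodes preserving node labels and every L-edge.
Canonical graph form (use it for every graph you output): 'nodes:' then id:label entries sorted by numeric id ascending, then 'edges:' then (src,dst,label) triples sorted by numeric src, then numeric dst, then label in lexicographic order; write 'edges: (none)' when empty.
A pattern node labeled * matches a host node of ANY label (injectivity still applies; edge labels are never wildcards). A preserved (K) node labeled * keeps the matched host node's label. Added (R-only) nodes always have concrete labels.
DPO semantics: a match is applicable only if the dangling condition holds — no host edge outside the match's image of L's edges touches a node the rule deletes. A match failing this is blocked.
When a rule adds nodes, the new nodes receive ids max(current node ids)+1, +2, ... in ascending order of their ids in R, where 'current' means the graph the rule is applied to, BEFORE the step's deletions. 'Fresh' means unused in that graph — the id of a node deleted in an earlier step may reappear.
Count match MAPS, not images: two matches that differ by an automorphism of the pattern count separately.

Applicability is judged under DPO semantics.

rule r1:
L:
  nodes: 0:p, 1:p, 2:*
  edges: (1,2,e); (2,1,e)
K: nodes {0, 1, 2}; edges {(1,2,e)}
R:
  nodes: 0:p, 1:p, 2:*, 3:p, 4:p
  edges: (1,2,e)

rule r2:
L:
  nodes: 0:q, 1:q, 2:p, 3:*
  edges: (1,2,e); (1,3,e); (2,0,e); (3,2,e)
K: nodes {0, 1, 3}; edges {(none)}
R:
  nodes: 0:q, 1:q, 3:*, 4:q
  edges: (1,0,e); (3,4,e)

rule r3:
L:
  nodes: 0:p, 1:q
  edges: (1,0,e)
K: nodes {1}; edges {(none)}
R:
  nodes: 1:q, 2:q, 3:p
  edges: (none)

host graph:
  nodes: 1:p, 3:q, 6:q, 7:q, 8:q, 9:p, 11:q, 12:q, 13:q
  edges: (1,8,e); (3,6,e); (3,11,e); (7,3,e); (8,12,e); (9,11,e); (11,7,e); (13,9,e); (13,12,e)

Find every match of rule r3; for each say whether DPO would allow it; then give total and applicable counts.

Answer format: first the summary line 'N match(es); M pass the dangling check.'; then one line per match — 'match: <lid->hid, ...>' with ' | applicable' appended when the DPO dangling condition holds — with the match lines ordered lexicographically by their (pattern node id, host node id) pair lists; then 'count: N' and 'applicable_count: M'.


1 match(es); 0 pass the dangling check.
match: 0->9, 1->13
count: 1
applicable_count: 0


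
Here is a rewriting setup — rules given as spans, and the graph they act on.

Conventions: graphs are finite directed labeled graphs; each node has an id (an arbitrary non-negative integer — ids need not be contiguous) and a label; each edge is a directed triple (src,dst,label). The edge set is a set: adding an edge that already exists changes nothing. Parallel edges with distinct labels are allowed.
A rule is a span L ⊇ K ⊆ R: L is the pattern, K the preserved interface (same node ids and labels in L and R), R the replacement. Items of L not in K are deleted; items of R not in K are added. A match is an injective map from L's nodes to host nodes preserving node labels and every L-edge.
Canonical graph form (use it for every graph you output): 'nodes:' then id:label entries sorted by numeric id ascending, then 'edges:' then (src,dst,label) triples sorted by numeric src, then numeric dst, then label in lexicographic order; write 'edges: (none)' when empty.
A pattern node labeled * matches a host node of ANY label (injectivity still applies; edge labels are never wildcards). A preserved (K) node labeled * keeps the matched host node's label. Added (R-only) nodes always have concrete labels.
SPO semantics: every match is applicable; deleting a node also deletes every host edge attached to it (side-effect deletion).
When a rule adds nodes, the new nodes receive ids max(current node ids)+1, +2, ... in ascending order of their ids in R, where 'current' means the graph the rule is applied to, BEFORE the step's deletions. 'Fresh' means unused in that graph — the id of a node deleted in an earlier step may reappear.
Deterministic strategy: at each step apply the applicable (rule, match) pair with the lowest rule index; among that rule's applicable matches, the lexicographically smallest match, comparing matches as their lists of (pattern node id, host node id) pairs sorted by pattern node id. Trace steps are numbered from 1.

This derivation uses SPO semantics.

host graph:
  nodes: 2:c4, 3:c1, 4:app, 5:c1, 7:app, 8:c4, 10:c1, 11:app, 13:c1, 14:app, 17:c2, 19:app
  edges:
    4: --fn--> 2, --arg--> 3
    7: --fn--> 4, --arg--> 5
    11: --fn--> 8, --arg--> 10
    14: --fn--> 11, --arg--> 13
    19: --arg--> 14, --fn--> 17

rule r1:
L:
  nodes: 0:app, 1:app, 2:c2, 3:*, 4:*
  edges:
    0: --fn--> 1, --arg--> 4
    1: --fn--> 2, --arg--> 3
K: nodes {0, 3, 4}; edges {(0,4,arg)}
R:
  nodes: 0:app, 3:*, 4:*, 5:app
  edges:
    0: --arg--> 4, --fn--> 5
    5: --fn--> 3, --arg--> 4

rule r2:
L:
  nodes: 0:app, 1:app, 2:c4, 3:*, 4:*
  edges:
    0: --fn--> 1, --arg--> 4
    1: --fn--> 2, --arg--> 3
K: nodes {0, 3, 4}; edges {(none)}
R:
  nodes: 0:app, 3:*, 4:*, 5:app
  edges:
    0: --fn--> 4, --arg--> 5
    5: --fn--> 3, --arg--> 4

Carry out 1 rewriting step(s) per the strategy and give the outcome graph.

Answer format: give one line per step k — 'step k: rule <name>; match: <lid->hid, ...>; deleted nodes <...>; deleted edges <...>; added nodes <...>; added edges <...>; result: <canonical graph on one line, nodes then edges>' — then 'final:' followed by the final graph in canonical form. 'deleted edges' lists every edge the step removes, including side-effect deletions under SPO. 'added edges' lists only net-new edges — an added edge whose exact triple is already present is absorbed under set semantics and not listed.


step 1: rule r2; match: 0->7, 1->4, 2->2, 3->3, 4->5; deleted nodes 2, 4; deleted edges (4,2,fn); (4,3,arg); (7,4,fn); (7,5,arg); added nodes 20; added edges (7,5,fn); (7,20,arg); (20,3,fn); (20,5,arg); result: nodes: 3:c1, 5:c1, 7:app, 8:c4, 10:c1, 11:app, 13:c1, 14:app, 17:c2, 19:app, 20:app edges: (7,5,fn); (7,20,arg); (11,8,fn); (11,10,arg); (14,11,fn); (14,13,arg); (19,14,arg); (19,17,fn); (20,3,fn); (20,5,arg)
final:
nodes: 3:c1, 5:c1, 7:app, 8:c4, 10:c1, 11:app, 13:c1, 14:app, 17:c2, 19:app, 20:app
edges: (7,5,fn); (7,20,arg); (11,8,fn); (11,10,arg); (14,11,fn); (14,13,arg); (19,14,arg); (19,17,fn); (20,3,fn); (20,5,arg)


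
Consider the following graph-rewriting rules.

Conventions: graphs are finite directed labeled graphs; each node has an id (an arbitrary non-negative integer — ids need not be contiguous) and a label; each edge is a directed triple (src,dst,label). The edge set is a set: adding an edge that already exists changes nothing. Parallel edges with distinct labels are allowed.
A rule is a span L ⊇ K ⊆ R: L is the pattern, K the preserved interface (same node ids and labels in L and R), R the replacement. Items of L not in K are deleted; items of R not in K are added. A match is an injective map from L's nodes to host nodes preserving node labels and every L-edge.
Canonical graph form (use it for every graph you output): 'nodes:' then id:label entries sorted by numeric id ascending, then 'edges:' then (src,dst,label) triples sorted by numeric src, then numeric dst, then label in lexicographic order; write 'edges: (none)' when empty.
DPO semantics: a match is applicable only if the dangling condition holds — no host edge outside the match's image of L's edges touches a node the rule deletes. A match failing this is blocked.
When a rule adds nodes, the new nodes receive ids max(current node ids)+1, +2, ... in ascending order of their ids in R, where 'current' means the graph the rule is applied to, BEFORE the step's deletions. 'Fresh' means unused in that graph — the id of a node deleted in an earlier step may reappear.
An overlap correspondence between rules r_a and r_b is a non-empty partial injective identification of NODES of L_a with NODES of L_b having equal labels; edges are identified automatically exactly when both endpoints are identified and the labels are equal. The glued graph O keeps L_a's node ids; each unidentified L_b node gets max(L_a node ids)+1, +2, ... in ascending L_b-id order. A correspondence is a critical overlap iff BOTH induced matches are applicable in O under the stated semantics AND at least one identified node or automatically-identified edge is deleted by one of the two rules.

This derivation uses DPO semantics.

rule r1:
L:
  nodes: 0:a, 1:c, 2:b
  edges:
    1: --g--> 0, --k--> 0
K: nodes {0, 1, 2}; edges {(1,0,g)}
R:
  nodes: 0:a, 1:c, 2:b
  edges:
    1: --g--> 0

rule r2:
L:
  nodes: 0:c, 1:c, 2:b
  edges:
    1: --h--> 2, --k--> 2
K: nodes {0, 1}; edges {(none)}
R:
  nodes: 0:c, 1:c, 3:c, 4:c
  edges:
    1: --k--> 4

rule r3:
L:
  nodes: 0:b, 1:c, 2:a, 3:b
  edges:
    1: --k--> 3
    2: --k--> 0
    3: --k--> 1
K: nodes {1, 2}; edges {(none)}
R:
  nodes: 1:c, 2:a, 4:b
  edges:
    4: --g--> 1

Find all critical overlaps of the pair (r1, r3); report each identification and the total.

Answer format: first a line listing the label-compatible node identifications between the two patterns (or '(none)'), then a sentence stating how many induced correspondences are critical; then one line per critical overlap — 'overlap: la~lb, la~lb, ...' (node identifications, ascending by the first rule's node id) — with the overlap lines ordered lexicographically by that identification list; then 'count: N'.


label-compatible node identifications between L(r1) and L(r3): 0~2, 1~1, 2~0, 2~3
8 of the induced correspondences are critical overlaps of r1 and r3.
overlap: 0~2, 1~1, 2~0
overlap: 0~2, 1~1, 2~3
overlap: 0~2, 2~0
overlap: 0~2, 2~3
overlap: 1~1, 2~0
overlap: 1~1, 2~3
overlap: 2~0
overlap: 2~3
count: 8


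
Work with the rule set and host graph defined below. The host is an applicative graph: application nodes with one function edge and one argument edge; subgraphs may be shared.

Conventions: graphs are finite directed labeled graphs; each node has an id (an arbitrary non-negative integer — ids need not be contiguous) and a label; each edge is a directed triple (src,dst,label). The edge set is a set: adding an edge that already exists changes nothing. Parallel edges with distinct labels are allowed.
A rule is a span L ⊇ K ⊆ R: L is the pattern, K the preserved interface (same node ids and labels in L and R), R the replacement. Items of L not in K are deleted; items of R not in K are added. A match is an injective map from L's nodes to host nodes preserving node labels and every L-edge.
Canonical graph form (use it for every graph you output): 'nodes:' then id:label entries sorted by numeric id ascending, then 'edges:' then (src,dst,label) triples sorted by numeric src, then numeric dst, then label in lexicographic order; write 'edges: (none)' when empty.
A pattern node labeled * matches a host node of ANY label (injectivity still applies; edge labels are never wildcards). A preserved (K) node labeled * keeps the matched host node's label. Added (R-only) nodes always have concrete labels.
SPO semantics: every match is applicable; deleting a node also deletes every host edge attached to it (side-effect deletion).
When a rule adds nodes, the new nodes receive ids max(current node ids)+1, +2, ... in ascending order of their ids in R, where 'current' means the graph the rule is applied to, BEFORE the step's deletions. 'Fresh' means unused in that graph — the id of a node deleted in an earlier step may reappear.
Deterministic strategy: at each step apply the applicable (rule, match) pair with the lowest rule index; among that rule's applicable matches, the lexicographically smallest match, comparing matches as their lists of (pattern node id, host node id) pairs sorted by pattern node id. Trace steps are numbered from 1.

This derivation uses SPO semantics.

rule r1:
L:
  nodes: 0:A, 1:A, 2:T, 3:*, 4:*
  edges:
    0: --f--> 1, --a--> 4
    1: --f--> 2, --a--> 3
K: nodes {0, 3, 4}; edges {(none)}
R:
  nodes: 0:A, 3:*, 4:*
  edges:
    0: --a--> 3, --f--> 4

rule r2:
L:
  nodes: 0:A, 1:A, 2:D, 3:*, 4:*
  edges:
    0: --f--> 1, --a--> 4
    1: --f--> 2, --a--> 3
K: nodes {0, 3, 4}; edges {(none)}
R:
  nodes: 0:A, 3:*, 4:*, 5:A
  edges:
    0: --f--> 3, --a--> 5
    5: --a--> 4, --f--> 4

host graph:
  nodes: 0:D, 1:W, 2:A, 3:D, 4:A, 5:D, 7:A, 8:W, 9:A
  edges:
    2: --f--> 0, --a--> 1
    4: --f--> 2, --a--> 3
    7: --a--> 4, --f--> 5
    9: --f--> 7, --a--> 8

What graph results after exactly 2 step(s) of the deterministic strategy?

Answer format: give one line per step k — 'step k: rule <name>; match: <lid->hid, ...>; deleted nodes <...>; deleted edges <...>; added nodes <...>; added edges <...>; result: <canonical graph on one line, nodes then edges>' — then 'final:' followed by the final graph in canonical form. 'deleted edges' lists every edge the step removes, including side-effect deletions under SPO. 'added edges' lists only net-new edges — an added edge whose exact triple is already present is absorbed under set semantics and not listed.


step 1: rule r2; match: 0->4, 1->2, 2->0, 3->1, 4->3; deleted nodes 0, 2; deleted edges (2,0,f); (2,1,a); (4,2,f); (4,3,a); added nodes 10; added edges (4,1,f); (4,10,a); (10,3,a); (10,3,f); result: nodes: 1:W, 3:D, 4:A, 5:D, 7:A, 8:W, 9:A, 10:A edges: (4,1,f); (4,10,a); (7,4,a); (7,5,f); (9,7,f); (9,8,a); (10,3,a); (10,3,f)
step 2: rule r2; match: 0->9, 1->7, 2->5, 3->4, 4->8; deleted nodes 5, 7; deleted edges (7,4,a); (7,5,f); (9,7,f); (9,8,a); added nodes 11; added edges (9,4,f); (9,11,a); (11,8,a); (11,8,f); result: nodes: 1:W, 3:D, 4:A, 8:W, 9:A, 10:A, 11:A edges: (4,1,f); (4,10,a); (9,4,f); (9,11,a); (10,3,a); (10,3,f); (11,8,a); (11,8,f)
final:
nodes: 1:W, 3:D, 4:A, 8:W, 9:A, 10:A, 11:A
edges: (4,1,f); (4,10,a); (9,4,f); (9,11,a); (10,3,a); (10,3,f); (11,8,a); (11,8,f)


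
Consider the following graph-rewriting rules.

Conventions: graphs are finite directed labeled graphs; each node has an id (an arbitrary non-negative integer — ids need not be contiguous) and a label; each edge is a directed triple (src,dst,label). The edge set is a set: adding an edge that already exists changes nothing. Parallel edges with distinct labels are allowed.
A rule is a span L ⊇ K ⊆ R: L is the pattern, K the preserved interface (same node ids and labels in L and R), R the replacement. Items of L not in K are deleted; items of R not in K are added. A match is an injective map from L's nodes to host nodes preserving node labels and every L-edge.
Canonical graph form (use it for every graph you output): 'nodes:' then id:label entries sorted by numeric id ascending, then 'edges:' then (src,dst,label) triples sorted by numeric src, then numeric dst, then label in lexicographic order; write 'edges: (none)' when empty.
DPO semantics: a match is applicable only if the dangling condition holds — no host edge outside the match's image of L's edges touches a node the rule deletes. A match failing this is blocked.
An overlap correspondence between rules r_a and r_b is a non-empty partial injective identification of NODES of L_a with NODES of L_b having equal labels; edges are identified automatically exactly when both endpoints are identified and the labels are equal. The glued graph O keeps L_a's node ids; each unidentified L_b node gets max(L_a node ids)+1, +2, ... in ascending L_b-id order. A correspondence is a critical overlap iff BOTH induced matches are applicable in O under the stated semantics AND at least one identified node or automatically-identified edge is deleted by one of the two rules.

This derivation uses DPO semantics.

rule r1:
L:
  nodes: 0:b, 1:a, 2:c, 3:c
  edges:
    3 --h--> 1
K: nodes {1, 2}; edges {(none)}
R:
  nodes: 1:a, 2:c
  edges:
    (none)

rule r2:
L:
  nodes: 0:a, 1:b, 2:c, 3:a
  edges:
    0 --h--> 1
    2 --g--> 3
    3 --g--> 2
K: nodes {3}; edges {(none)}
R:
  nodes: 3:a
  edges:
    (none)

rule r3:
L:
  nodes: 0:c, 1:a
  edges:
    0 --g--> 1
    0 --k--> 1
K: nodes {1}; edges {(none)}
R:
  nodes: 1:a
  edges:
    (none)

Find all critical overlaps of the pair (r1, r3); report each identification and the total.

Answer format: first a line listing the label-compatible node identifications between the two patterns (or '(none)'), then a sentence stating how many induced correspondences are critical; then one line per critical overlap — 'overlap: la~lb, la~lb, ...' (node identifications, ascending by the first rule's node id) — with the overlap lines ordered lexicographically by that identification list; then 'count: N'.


label-compatible node identifications between L(r1) and L(r3): 1~1, 2~0, 3~0
2 of the induced correspondences are critical overlaps of r1 and r3.
overlap: 1~1, 2~0
overlap: 2~0
count: 2


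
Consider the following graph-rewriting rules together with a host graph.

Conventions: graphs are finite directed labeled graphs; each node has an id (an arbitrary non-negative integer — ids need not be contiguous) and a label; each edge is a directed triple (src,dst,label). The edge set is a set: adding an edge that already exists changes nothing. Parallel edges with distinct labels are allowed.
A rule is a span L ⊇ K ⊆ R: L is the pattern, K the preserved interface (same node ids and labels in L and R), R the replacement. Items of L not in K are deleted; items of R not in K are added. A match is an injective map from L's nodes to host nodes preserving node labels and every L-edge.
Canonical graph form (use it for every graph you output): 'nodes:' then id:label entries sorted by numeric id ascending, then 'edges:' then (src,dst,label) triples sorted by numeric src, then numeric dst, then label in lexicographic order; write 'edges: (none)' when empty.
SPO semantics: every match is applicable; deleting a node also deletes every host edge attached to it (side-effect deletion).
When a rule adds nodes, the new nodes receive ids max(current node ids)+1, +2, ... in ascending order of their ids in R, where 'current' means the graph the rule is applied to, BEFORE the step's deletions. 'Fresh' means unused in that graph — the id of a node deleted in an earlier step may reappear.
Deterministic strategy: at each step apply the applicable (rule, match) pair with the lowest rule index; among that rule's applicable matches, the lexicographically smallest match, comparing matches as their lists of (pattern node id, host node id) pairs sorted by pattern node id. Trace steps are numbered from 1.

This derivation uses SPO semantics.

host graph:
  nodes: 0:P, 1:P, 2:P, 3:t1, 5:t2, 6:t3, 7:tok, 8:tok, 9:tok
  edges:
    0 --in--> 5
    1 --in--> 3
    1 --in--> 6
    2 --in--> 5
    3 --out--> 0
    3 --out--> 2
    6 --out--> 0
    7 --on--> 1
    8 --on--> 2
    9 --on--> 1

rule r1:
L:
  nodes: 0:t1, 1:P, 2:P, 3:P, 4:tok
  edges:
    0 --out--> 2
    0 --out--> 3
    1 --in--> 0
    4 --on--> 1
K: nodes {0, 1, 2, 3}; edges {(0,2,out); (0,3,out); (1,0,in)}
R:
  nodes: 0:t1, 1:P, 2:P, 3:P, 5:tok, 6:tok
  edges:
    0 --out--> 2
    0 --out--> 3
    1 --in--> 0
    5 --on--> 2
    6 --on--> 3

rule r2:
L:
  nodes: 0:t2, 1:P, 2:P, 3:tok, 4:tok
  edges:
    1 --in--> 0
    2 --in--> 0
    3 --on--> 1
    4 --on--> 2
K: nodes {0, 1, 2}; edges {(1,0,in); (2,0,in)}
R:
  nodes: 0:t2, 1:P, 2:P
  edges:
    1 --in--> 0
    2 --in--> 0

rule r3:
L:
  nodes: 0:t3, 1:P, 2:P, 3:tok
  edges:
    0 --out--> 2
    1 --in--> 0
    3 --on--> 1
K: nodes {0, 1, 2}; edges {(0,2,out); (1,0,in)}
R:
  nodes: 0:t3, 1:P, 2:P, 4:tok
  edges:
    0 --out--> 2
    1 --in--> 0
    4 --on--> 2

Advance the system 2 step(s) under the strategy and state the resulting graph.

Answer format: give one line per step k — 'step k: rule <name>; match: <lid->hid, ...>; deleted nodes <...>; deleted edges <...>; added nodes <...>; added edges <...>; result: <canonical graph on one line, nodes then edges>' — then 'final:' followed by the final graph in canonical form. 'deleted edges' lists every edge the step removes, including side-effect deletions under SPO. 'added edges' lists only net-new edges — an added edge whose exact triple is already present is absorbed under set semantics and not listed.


step 1: rule r1; match: 0->3, 1->1, 2->0, 3->2, 4->7; deleted nodes 7; deleted edges (7,1,on); added nodes 10, 11; added edges (10,0,on); (11,2,on); result: nodes: 0:P, 1:P, 2:P, 3:t1, 5:t2, 6:t3, 8:tok, 9:tok, 10:tok, 11:tok edges: (0,5,in); (1,3,in); (1,6,in); (2,5,in); (3,0,out); (3,2,out); (6,0,out); (8,2,on); (9,1,on); (10,0,on); (11,2,on)
step 2: rule r1; match: 0->3, 1->1, 2->0, 3->2, 4->9; deleted nodes 9; deleted edges (9,1,on); added nodes 12, 13; added edges (12,0,on); (13,2,on); result: nodes: 0:P, 1:P, 2:P, 3:t1, 5:t2, 6:t3, 8:tok, 10:tok, 11:tok, 12:tok, 13:tok edges: (0,5,in); (1,3,in); (1,6,in); (2,5,in); (3,0,out); (3,2,out); (6,0,out); (8,2,on); (10,0,on); (11,2,on); (12,0,on); (13,2,on)
final:
nodes: 0:P, 1:P, 2:P, 3:t1, 5:t2, 6:t3, 8:tok, 10:tok, 11:tok, 12:tok, 13:tok
edges: (0,5,in); (1,3,in); (1,6,in); (2,5,in); (3,0,out); (3,2,out); (6,0,out); (8,2,on); (10,0,on); (11,2,on); (12,0,on); (13,2,on)


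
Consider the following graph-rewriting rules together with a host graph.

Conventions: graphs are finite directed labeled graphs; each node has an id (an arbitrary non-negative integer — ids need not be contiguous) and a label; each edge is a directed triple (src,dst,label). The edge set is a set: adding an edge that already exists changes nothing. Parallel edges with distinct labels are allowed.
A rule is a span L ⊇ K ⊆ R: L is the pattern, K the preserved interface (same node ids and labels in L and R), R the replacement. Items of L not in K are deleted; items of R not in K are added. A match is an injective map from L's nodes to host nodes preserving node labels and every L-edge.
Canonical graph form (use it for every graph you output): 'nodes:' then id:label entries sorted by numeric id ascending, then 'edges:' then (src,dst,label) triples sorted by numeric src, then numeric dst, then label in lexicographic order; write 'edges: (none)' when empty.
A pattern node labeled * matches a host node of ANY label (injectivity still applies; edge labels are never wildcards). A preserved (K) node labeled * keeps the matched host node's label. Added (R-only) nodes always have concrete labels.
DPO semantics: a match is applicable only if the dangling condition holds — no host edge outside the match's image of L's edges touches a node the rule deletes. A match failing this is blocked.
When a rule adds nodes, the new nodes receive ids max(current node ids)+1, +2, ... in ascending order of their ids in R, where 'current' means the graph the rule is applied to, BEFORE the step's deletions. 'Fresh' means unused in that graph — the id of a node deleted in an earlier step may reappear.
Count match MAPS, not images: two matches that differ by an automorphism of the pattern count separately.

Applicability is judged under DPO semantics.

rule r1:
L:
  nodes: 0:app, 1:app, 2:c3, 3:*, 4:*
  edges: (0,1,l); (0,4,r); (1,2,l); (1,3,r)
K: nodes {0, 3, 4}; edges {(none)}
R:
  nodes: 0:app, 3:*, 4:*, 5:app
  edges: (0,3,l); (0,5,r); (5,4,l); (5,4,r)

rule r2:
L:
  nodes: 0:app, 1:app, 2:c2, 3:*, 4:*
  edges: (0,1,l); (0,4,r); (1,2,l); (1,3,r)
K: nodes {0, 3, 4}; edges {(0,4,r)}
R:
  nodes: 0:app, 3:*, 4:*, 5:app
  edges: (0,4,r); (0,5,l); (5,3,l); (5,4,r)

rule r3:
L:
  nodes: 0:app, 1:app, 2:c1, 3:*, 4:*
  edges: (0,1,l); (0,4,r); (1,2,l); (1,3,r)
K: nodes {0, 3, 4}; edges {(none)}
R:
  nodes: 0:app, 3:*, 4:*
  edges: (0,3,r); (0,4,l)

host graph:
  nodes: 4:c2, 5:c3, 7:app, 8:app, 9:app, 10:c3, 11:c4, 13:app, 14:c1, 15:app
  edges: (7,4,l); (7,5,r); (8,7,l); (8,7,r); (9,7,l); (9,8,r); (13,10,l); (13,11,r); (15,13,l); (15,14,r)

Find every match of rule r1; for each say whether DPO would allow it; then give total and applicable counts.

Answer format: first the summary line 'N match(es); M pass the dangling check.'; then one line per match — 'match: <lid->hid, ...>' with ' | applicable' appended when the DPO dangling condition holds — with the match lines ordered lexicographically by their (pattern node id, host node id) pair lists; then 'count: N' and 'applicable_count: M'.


1 match(es); 1 pass the dangling check.
match: 0->15, 1->13, 2->10, 3->11, 4->14 | applicable
count: 1
applicable_count: 1
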